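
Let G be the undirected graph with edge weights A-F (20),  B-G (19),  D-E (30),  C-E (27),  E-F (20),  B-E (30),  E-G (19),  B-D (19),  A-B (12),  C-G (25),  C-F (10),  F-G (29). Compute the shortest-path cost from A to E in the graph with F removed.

42

Candidate routes:
A → B → G → E: 12 + 19 + 19 = 50
A → B → E: 12 + 30 = 42
A → B → G → C → E: 12 + 19 + 25 + 27 = 83
A → B → D → E: 12 + 19 + 30 = 61
Shortest: 42.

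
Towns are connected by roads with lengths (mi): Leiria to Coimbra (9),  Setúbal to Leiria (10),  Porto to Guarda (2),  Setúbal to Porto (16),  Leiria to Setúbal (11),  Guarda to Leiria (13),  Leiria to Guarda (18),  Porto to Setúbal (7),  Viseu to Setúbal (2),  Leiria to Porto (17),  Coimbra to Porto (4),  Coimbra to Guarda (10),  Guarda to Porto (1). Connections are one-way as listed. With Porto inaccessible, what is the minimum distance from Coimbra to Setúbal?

Routes from Coimbra to Setúbal avoiding Porto:
Coimbra-Guarda-Leiria-Setúbal: 10 + 13 + 11 = 34
Shortest: 34 mi.

34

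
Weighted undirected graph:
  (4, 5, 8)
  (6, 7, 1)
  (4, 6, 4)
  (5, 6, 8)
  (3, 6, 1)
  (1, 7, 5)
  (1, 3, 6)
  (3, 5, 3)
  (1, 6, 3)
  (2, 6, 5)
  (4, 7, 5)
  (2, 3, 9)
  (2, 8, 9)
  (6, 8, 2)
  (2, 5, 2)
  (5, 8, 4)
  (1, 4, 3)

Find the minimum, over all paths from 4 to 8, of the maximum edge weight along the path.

A few of the 4→8 routes:
4→1→6→3→5→8: max(3, 3, 1, 3, 4) = 4
4→1→6→8: max(3, 3, 2) = 3
4→6→2→5→8: max(4, 5, 2, 4) = 5
4→6→3→5→8: max(4, 1, 3, 4) = 4
4→6→8: max(4, 2) = 4
The minimum achievable maximum is 3.

3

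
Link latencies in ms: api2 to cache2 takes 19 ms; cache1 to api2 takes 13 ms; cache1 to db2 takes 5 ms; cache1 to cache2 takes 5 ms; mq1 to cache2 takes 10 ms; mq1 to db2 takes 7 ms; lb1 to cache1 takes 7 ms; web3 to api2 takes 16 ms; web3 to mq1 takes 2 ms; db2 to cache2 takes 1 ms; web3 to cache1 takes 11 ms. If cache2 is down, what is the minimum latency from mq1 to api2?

18

Candidate routes:
mq1-web3-api2: 2 + 16 = 18
mq1-db2-cache1-web3-api2: 7 + 5 + 11 + 16 = 39
mq1-web3-cache1-api2: 2 + 11 + 13 = 26
mq1-db2-cache1-api2: 7 + 5 + 13 = 25
Best route has total 18 ms.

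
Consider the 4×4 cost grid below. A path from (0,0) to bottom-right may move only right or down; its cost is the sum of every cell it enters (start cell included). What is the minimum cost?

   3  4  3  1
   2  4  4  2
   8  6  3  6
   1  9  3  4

23

Best path: [0,0]→[0,1]→[0,2]→[0,3]→[1,3]→[2,3]→[3,3]
Cost: 3 + 4 + 3 + 1 + 2 + 6 + 4 = 23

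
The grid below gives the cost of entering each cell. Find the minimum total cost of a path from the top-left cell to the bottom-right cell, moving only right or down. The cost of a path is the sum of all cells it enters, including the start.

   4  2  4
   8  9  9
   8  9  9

Best path: (0,0) -> (0,1) -> (0,2) -> (1,2) -> (2,2)
Cost: 4 + 2 + 4 + 9 + 9 = 28

28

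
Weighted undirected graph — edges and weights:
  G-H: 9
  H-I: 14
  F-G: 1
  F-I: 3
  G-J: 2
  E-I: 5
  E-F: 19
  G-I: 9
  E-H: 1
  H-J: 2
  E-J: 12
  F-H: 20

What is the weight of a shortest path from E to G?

A few of the E→G routes:
E → J → G: 12 + 2 = 14
E → I → F → G: 5 + 3 + 1 = 9
E → I → G: 5 + 9 = 14
E → H → I → F → G: 1 + 14 + 3 + 1 = 19
E → H → G: 1 + 9 = 10
E → H → J → G: 1 + 2 + 2 = 5
Best route has total 5.

5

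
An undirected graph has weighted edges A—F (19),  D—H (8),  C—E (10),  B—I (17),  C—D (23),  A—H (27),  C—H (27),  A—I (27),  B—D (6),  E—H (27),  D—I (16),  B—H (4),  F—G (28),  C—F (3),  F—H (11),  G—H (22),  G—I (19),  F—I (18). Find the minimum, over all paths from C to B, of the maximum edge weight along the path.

11

Checking several routes:
C→F→H→D→I→B: max(3, 11, 8, 16, 17) = 17
C→F→H→D→B: max(3, 11, 8, 6) = 11
C→F→I→B: max(3, 18, 17) = 18
C→F→H→B: max(3, 11, 4) = 11
Smallest bottleneck: 11.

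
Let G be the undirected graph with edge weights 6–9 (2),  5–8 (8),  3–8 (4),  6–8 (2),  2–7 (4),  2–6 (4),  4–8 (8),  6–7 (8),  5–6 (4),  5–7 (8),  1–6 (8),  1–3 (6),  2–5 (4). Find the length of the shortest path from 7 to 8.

10

Checking several routes:
7-2-5-8: 4 + 4 + 8 = 16
7-2-5-6-8: 4 + 4 + 4 + 2 = 14
7-5-6-8: 8 + 4 + 2 = 14
7-2-6-8: 4 + 4 + 2 = 10
7-6-8: 8 + 2 = 10
The minimum is 10.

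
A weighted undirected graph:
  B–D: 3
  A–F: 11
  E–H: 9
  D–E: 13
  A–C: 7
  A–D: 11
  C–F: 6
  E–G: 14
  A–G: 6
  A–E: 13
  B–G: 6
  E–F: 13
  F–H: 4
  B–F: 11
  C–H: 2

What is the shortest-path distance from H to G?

A few of the H→G routes:
H-C-A-G: 2 + 7 + 6 = 15
H-F-B-G: 4 + 11 + 6 = 21
H-F-A-G: 4 + 11 + 6 = 21
H-E-G: 9 + 14 = 23
Best route has total 15.

15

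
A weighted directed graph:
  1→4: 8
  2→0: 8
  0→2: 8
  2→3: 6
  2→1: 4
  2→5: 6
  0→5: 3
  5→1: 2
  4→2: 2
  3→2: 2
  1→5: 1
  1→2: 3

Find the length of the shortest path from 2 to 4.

12

Candidate routes:
2 -> 5 -> 1 -> 4: 6 + 2 + 8 = 16
2 -> 1 -> 4: 4 + 8 = 12
2 -> 0 -> 5 -> 1 -> 4: 8 + 3 + 2 + 8 = 21
Best route has total 12.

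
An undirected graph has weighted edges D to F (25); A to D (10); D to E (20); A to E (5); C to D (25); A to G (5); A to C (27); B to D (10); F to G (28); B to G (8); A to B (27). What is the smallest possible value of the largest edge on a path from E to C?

25

Some routes from E to C:
E-A-C: max(5, 27) = 27
E-A-G-B-D-C: max(5, 5, 8, 10, 25) = 25
E-A-B-D-C: max(5, 27, 10, 25) = 27
E-A-D-C: max(5, 10, 25) = 25
E-D-C: max(20, 25) = 25
The minimum achievable maximum is 25.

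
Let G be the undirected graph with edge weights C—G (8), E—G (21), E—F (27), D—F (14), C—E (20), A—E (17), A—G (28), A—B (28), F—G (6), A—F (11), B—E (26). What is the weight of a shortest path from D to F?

Candidate routes:
D -> F: 14
Shortest: 14.

14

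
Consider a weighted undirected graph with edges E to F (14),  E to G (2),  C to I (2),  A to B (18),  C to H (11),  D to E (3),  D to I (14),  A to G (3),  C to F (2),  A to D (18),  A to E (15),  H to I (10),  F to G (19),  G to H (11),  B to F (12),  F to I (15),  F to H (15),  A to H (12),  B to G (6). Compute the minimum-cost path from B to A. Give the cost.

9

Some routes from B to A:
B-G-E-A: 6 + 2 + 15 = 23
B-A: 18
B-G-E-D-A: 6 + 2 + 3 + 18 = 29
B-G-A: 6 + 3 = 9
Shortest: 9.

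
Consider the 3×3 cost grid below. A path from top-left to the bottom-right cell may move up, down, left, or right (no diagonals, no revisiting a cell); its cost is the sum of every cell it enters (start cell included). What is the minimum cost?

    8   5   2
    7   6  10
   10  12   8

33

Cheapest: r0c0→r0c1→r0c2→r1c2→r2c2
  8 + 5 + 2 + 10 + 8 = 33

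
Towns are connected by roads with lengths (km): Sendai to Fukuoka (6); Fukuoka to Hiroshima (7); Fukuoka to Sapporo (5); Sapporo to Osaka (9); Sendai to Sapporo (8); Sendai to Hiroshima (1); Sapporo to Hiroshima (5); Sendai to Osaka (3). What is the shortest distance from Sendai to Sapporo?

Comparing a few candidate routes:
Sendai → Sapporo: 8
Sendai → Hiroshima → Sapporo: 1 + 5 = 6
Sendai → Fukuoka → Sapporo: 6 + 5 = 11
The minimum is 6 km.

6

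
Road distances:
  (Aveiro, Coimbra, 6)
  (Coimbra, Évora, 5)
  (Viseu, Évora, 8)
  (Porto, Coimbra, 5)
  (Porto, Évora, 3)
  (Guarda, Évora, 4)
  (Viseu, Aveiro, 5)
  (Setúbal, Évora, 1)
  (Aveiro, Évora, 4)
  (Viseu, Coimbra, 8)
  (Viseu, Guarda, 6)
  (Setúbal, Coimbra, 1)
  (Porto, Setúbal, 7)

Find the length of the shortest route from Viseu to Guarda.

Checking several routes:
Viseu-Coimbra-Setúbal-Évora-Guarda: 8 + 1 + 1 + 4 = 14
Viseu-Aveiro-Évora-Guarda: 5 + 4 + 4 = 13
Viseu-Aveiro-Coimbra-Setúbal-Évora-Guarda: 5 + 6 + 1 + 1 + 4 = 17
Viseu-Évora-Guarda: 8 + 4 = 12
Viseu-Guarda: 6
The minimum is 6.

6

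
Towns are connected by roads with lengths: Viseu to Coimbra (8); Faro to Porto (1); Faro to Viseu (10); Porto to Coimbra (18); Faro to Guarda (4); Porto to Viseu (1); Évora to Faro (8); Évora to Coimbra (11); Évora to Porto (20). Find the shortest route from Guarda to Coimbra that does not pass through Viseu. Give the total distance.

Paths from Guarda to Coimbra avoiding Viseu:
Guarda - Faro - Porto - Coimbra: 4 + 1 + 18 = 23
Guarda - Faro - Porto - Évora - Coimbra: 4 + 1 + 20 + 11 = 36
Guarda - Faro - Évora - Porto - Coimbra: 4 + 8 + 20 + 18 = 50
Guarda - Faro - Évora - Coimbra: 4 + 8 + 11 = 23
Shortest: 23.

23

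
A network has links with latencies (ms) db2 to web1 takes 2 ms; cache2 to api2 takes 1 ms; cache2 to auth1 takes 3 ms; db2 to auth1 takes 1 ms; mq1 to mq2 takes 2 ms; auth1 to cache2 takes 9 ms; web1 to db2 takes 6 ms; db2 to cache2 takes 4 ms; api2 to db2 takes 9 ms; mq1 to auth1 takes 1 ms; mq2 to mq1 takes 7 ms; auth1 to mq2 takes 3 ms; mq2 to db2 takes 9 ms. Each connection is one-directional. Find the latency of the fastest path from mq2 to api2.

Routes from mq2 to api2:
mq2 → db2 → cache2 → api2: 9 + 4 + 1 = 14
mq2 → db2 → auth1 → cache2 → api2: 9 + 1 + 9 + 1 = 20
mq2 → mq1 → auth1 → cache2 → api2: 7 + 1 + 9 + 1 = 18
The minimum is 14 ms.

14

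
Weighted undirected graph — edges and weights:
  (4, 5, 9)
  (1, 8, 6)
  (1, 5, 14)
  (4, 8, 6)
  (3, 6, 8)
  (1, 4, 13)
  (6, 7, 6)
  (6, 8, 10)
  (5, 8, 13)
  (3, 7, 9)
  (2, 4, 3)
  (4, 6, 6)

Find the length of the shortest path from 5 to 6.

Comparing a few candidate routes:
5 → 8 → 6: 13 + 10 = 23
5 → 4 → 6: 9 + 6 = 15
5 → 4 → 8 → 6: 9 + 6 + 10 = 25
The minimum is 15.

15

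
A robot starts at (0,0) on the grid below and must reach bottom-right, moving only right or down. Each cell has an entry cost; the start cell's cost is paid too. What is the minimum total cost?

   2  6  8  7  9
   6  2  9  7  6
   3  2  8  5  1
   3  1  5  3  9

30

Path (0,0)→(0,1)→(1,1)→(2,1)→(3,1)→(3,2)→(3,3)→(3,4): 2 + 6 + 2 + 2 + 1 + 5 + 3 + 9 = 30.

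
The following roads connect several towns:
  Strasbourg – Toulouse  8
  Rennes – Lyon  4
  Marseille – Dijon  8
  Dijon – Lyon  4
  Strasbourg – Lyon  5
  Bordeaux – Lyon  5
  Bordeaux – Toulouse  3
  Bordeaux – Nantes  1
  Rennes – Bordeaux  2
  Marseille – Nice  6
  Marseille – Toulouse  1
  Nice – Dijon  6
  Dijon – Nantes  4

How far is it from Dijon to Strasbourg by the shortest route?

9

Some routes from Dijon to Strasbourg:
Dijon → Nantes → Bordeaux → Rennes → Lyon → Strasbourg: 4 + 1 + 2 + 4 + 5 = 16
Dijon → Lyon → Strasbourg: 4 + 5 = 9
Dijon → Nantes → Bordeaux → Lyon → Strasbourg: 4 + 1 + 5 + 5 = 15
The minimum is 9.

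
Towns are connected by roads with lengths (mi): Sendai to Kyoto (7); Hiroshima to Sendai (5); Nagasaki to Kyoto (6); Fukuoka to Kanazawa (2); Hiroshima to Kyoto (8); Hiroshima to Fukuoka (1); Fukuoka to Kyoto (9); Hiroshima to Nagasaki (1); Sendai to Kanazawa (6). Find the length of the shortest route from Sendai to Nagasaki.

6

Checking several routes:
Sendai -> Hiroshima -> Kyoto -> Nagasaki: 5 + 8 + 6 = 19
Sendai -> Kyoto -> Hiroshima -> Nagasaki: 7 + 8 + 1 = 16
Sendai -> Kyoto -> Nagasaki: 7 + 6 = 13
Sendai -> Kyoto -> Fukuoka -> Hiroshima -> Nagasaki: 7 + 9 + 1 + 1 = 18
Sendai -> Hiroshima -> Nagasaki: 5 + 1 = 6
Sendai -> Kanazawa -> Fukuoka -> Hiroshima -> Nagasaki: 6 + 2 + 1 + 1 = 10
Best route has total 6 mi.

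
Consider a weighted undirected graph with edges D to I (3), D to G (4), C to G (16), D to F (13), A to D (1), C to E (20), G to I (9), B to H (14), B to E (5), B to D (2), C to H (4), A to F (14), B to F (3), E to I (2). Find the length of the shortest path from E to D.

5

A few of the E→D routes:
E-I-G-D: 2 + 9 + 4 = 15
E-B-D: 5 + 2 = 7
E-B-F-D: 5 + 3 + 13 = 21
E-I-D: 2 + 3 = 5
The minimum is 5.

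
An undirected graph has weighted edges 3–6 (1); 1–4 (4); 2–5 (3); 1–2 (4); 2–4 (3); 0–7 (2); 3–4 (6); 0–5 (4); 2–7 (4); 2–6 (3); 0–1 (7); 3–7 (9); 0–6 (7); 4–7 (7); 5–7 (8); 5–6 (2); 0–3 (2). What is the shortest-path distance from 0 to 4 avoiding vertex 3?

A few of the 0→4 routes:
0-1-4: 7 + 4 = 11
0-7-2-4: 2 + 4 + 3 = 9
0-7-4: 2 + 7 = 9
0-5-2-4: 4 + 3 + 3 = 10
Shortest: 9.

9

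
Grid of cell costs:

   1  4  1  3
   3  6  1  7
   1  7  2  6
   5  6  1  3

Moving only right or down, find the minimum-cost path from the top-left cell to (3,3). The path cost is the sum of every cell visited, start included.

13

Path r0c0 r0c1 r0c2 r1c2 r2c2 r3c2 r3c3: 1 + 4 + 1 + 1 + 2 + 1 + 3 = 13.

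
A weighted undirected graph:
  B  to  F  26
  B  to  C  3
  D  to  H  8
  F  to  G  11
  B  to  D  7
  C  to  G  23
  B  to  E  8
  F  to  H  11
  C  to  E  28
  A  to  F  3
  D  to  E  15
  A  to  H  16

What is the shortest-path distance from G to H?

22

Some routes from G to H:
G → C → B → D → H: 23 + 3 + 7 + 8 = 41
G → F → H: 11 + 11 = 22
G → F → A → H: 11 + 3 + 16 = 30
Best route has total 22.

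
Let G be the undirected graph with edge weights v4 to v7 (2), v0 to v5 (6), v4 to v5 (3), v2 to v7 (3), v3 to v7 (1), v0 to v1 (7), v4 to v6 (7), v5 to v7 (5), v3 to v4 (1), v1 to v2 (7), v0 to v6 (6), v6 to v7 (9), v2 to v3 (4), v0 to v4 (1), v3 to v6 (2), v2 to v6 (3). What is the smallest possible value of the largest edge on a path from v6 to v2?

Some routes from v6 to v2:
v6 -> v2: max(3) = 3
v6 -> v3 -> v4 -> v7 -> v2: max(2, 1, 2, 3) = 3
v6 -> v3 -> v4 -> v0 -> v5 -> v7 -> v2: max(2, 1, 1, 6, 5, 3) = 6
v6 -> v3 -> v4 -> v5 -> v7 -> v2: max(2, 1, 3, 5, 3) = 5
v6 -> v3 -> v2: max(2, 4) = 4
v6 -> v3 -> v7 -> v2: max(2, 1, 3) = 3
Best route has worst link 3.

3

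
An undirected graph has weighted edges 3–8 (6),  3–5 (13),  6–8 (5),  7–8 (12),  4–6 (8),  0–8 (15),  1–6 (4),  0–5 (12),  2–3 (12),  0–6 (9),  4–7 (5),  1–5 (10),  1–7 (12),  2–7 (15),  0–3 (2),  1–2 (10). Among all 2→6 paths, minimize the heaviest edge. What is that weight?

10

Some routes from 2 to 6:
2 -> 3 -> 0 -> 5 -> 1 -> 7 -> 4 -> 6: max(12, 2, 12, 10, 12, 5, 8) = 12
2 -> 3 -> 0 -> 5 -> 1 -> 7 -> 8 -> 6: max(12, 2, 12, 10, 12, 12, 5) = 12
2 -> 3 -> 0 -> 5 -> 1 -> 6: max(12, 2, 12, 10, 4) = 12
2 -> 1 -> 6: max(10, 4) = 10
The minimum achievable maximum is 10.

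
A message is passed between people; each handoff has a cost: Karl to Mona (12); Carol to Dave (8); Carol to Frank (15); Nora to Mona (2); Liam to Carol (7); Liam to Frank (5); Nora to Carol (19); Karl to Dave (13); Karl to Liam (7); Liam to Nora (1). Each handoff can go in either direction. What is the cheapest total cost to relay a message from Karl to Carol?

14

Comparing a few candidate routes:
Karl→Liam→Nora→Carol: 7 + 1 + 19 = 27
Karl→Dave→Carol: 13 + 8 = 21
Karl→Mona→Nora→Carol: 12 + 2 + 19 = 33
Karl→Liam→Carol: 7 + 7 = 14
Karl→Liam→Frank→Carol: 7 + 5 + 15 = 27
Karl→Mona→Nora→Liam→Carol: 12 + 2 + 1 + 7 = 22
Best route has total 14.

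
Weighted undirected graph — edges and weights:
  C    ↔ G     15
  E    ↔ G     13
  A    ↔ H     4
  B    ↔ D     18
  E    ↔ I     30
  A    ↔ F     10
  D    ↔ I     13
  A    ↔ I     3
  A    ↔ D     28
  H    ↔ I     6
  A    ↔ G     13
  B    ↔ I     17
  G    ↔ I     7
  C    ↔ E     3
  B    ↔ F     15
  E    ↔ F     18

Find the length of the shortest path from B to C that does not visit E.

39

Some routes from B to C avoiding E:
B→D→I→G→C: 18 + 13 + 7 + 15 = 53
B→F→A→I→G→C: 15 + 10 + 3 + 7 + 15 = 50
B→F→A→G→C: 15 + 10 + 13 + 15 = 53
B→I→G→C: 17 + 7 + 15 = 39
B→I→A→G→C: 17 + 3 + 13 + 15 = 48
B→I→H→A→G→C: 17 + 6 + 4 + 13 + 15 = 55
Best route has total 39.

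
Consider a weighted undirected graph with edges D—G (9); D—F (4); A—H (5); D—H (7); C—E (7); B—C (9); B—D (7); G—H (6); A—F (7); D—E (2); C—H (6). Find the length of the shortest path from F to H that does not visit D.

Routes from F to H avoiding D:
F -> A -> H: 7 + 5 = 12
Best route has total 12.

12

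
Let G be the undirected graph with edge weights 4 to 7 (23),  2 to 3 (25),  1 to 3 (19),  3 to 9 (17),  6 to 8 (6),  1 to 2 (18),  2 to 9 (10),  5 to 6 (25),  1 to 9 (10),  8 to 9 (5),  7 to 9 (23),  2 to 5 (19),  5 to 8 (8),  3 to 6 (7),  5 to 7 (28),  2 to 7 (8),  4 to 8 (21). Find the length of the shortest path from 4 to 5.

Checking several routes:
4 -> 8 -> 5: 21 + 8 = 29
4 -> 7 -> 5: 23 + 28 = 51
4 -> 7 -> 2 -> 5: 23 + 8 + 19 = 50
Best route has total 29.

29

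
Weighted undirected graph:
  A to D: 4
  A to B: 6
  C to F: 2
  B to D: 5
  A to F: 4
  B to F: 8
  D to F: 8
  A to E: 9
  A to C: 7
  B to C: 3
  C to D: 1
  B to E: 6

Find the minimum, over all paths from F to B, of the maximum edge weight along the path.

3

A few of the F→B routes:
F → A → D → B: max(4, 4, 5) = 5
F → C → B: max(2, 3) = 3
F → A → D → C → B: max(4, 4, 1, 3) = 4
The minimum achievable maximum is 3.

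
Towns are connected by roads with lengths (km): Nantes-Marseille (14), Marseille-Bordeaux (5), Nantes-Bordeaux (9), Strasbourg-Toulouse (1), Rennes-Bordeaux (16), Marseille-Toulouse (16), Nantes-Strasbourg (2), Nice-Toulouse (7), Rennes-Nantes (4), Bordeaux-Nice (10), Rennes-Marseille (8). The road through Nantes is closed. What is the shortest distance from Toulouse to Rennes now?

24

Routes from Toulouse to Rennes avoiding Nantes:
Toulouse - Marseille - Bordeaux - Rennes: 16 + 5 + 16 = 37
Toulouse - Nice - Bordeaux - Rennes: 7 + 10 + 16 = 33
Toulouse - Marseille - Rennes: 16 + 8 = 24
Toulouse - Nice - Bordeaux - Marseille - Rennes: 7 + 10 + 5 + 8 = 30
Best route has total 24 km.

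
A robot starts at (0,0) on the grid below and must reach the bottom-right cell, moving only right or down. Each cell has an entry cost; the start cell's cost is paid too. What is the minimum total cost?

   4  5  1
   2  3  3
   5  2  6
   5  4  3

Best path: (0,0)→(1,0)→(1,1)→(2,1)→(3,1)→(3,2)
Cost: 4 + 2 + 3 + 2 + 4 + 3 = 18
For comparison, the top-then-right route costs 22.

18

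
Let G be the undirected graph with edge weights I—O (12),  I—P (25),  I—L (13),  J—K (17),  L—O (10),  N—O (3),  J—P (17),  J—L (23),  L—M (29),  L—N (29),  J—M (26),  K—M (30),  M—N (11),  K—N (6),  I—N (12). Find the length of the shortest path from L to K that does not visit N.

A few of the L→K routes:
L - M - J - K: 29 + 26 + 17 = 72
L - J - K: 23 + 17 = 40
L - M - K: 29 + 30 = 59
L - J - M - K: 23 + 26 + 30 = 79
L - I - P - J - K: 13 + 25 + 17 + 17 = 72
Shortest: 40.

40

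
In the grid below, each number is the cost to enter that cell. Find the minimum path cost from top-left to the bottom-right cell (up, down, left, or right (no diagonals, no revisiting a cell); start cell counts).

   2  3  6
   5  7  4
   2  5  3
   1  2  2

14

Best path: r0c0 → r1c0 → r2c0 → r3c0 → r3c1 → r3c2
Cost: 2 + 5 + 2 + 1 + 2 + 2 = 14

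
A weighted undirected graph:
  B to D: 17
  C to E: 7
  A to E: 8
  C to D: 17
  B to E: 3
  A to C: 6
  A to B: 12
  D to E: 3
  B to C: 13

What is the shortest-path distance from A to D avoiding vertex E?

Routes from A to D avoiding E:
A - C - B - D: 6 + 13 + 17 = 36
A - B - D: 12 + 17 = 29
A - C - D: 6 + 17 = 23
A - B - C - D: 12 + 13 + 17 = 42
The minimum is 23.

23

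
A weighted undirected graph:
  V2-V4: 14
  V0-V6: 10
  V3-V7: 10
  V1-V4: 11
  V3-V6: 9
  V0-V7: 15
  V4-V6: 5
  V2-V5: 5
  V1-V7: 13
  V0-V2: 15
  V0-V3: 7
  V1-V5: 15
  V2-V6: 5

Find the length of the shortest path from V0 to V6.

10

Checking several routes:
V0→V6: 10
V0→V3→V6: 7 + 9 = 16
V0→V7→V3→V6: 15 + 10 + 9 = 34
V0→V2→V6: 15 + 5 = 20
The minimum is 10.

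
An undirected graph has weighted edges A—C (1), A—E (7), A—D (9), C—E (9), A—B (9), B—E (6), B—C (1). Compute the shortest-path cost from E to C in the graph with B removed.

Routes from E to C avoiding B:
E→A→C: 7 + 1 = 8
E→C: 9
The minimum is 8.

8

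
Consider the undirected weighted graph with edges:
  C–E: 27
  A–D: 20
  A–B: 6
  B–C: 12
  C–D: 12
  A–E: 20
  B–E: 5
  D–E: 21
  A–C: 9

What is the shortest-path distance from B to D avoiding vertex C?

Candidate routes:
B-E-D: 5 + 21 = 26
B-A-E-D: 6 + 20 + 21 = 47
B-E-A-D: 5 + 20 + 20 = 45
B-A-D: 6 + 20 = 26
Shortest: 26.

26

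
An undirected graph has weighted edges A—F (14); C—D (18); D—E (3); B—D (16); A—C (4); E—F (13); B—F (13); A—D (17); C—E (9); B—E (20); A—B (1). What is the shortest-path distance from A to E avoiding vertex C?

Some routes from A to E avoiding C:
A - F - E: 14 + 13 = 27
A - B - E: 1 + 20 = 21
A - B - F - E: 1 + 13 + 13 = 27
A - B - D - E: 1 + 16 + 3 = 20
A - D - E: 17 + 3 = 20
Shortest: 20.

20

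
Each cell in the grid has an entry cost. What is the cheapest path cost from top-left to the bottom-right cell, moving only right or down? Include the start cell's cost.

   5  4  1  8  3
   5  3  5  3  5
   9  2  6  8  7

30

Path [0,0]→[0,1]→[0,2]→[1,2]→[1,3]→[1,4]→[2,4]: 5 + 4 + 1 + 5 + 3 + 5 + 7 = 30.
(Top row then right column would cost 33.)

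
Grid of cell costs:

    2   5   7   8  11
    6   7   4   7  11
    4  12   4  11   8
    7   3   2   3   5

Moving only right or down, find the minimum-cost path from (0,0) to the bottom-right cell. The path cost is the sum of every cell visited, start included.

Path (0,0) (0,1) (0,2) (1,2) (2,2) (3,2) (3,3) (3,4): 2 + 5 + 7 + 4 + 4 + 2 + 3 + 5 = 32.

32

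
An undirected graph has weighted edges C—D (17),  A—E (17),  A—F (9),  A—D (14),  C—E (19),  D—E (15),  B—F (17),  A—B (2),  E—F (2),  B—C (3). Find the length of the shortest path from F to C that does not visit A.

Candidate routes:
F -> B -> C: 17 + 3 = 20
F -> E -> C: 2 + 19 = 21
F -> E -> D -> C: 2 + 15 + 17 = 34
Best route has total 20.

20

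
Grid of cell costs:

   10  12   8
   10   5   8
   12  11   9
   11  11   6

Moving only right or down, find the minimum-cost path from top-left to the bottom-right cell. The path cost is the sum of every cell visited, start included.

One optimal route is r0c0 r1c0 r1c1 r1c2 r2c2 r3c2.
Its cost is 10 + 10 + 5 + 8 + 9 + 6 = 48.

48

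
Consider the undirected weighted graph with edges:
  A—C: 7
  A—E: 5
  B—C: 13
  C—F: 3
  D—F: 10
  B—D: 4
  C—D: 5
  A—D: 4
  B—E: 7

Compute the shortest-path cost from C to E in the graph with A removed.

16

Routes from C to E avoiding A:
C-B-E: 13 + 7 = 20
C-F-D-B-E: 3 + 10 + 4 + 7 = 24
C-D-B-E: 5 + 4 + 7 = 16
Best route has total 16.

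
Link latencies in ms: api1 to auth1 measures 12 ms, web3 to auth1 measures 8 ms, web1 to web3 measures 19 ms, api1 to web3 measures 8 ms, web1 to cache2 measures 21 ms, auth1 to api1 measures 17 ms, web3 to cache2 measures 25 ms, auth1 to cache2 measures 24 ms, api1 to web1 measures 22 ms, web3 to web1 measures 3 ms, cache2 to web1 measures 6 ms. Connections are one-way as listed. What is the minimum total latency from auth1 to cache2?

Routes from auth1 to cache2:
auth1-cache2: 24
auth1-api1-web3-cache2: 17 + 8 + 25 = 50
auth1-api1-web3-web1-cache2: 17 + 8 + 3 + 21 = 49
auth1-api1-web1-cache2: 17 + 22 + 21 = 60
auth1-api1-web1-web3-cache2: 17 + 22 + 19 + 25 = 83
Shortest: 24 ms.

24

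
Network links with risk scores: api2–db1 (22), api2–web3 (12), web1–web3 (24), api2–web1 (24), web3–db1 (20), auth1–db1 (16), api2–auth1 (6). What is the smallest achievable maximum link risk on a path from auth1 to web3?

12

Some routes from auth1 to web3:
auth1 -> api2 -> db1 -> web3: max(6, 22, 20) = 22
auth1 -> db1 -> api2 -> web3: max(16, 22, 12) = 22
auth1 -> api2 -> web3: max(6, 12) = 12
auth1 -> db1 -> web3: max(16, 20) = 20
auth1 -> db1 -> api2 -> web1 -> web3: max(16, 22, 24, 24) = 24
Best route has worst link 12.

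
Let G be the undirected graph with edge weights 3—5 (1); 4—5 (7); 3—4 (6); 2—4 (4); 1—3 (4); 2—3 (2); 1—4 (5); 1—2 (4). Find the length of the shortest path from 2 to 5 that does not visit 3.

11

Paths from 2 to 5 avoiding 3:
2→4→5: 4 + 7 = 11
2→1→4→5: 4 + 5 + 7 = 16
Best route has total 11.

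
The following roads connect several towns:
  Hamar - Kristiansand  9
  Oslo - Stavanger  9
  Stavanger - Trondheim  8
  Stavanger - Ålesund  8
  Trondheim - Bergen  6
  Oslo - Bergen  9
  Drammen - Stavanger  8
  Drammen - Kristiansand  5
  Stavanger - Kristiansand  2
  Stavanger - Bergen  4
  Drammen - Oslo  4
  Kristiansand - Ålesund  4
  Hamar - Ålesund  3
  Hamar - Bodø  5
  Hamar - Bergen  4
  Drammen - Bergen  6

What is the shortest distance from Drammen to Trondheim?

12

Some routes from Drammen to Trondheim:
Drammen -> Stavanger -> Bergen -> Trondheim: 8 + 4 + 6 = 18
Drammen -> Bergen -> Trondheim: 6 + 6 = 12
Drammen -> Kristiansand -> Stavanger -> Trondheim: 5 + 2 + 8 = 15
Drammen -> Kristiansand -> Stavanger -> Bergen -> Trondheim: 5 + 2 + 4 + 6 = 17
Drammen -> Stavanger -> Trondheim: 8 + 8 = 16
The minimum is 12.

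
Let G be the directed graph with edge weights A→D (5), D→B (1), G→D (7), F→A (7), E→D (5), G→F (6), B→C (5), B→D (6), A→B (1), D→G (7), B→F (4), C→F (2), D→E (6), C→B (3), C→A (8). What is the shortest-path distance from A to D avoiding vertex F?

5

Routes from A to D avoiding F:
A -> B -> D: 1 + 6 = 7
A -> D: 5
Shortest: 5.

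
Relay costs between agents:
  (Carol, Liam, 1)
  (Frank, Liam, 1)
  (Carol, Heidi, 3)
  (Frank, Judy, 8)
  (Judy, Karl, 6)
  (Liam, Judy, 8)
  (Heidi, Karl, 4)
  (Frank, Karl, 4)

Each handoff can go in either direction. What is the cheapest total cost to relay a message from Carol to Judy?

A few of the Carol→Judy routes:
Carol - Liam - Frank - Karl - Judy: 1 + 1 + 4 + 6 = 12
Carol - Liam - Judy: 1 + 8 = 9
Carol - Heidi - Karl - Judy: 3 + 4 + 6 = 13
Carol - Liam - Frank - Judy: 1 + 1 + 8 = 10
Shortest: 9.

9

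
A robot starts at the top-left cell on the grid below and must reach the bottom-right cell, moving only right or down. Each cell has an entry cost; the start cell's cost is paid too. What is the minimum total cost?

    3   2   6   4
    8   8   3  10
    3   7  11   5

29

Best path: r0c0→r0c1→r0c2→r1c2→r1c3→r2c3
Cost: 3 + 2 + 6 + 3 + 10 + 5 = 29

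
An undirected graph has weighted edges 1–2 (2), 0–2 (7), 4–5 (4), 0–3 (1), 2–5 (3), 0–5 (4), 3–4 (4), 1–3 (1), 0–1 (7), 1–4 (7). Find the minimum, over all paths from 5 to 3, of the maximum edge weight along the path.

Comparing a few candidate routes:
5 -> 0 -> 3: max(4, 1) = 4
5 -> 0 -> 2 -> 1 -> 3: max(4, 7, 2, 1) = 7
5 -> 4 -> 3: max(4, 4) = 4
5 -> 0 -> 2 -> 1 -> 4 -> 3: max(4, 7, 2, 7, 4) = 7
5 -> 2 -> 1 -> 3: max(3, 2, 1) = 3
The minimum achievable maximum is 3.

3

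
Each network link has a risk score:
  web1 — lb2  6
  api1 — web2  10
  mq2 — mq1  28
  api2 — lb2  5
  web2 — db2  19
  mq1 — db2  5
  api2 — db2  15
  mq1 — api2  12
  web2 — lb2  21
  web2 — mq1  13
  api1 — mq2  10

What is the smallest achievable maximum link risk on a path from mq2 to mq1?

Routes from mq2 to mq1:
mq2 -> api1 -> web2 -> mq1: max(10, 10, 13) = 13
mq2 -> mq1: max(28) = 28
mq2 -> api1 -> web2 -> lb2 -> api2 -> mq1: max(10, 10, 21, 5, 12) = 21
mq2 -> api1 -> web2 -> lb2 -> api2 -> db2 -> mq1: max(10, 10, 21, 5, 15, 5) = 21
mq2 -> api1 -> web2 -> db2 -> mq1: max(10, 10, 19, 5) = 19
mq2 -> api1 -> web2 -> db2 -> api2 -> mq1: max(10, 10, 19, 15, 12) = 19
Smallest bottleneck: 13.

13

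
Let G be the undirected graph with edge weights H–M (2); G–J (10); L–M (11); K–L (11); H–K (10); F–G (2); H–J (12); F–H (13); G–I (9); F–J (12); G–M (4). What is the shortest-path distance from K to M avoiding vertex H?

22

Routes from K to M avoiding H:
K→L→M: 11 + 11 = 22
The minimum is 22.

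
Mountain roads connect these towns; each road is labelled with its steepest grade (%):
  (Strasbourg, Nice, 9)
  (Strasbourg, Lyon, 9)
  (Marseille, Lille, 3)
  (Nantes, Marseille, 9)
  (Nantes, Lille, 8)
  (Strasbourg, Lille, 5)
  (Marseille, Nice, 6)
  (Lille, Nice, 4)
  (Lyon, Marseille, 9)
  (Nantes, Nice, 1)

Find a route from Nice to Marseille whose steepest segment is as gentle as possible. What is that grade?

4

Some routes from Nice to Marseille:
Nice→Marseille: max(6) = 6
Nice→Lille→Marseille: max(4, 3) = 4
Nice→Nantes→Lille→Marseille: max(1, 8, 3) = 8
Best route has worst link 4%.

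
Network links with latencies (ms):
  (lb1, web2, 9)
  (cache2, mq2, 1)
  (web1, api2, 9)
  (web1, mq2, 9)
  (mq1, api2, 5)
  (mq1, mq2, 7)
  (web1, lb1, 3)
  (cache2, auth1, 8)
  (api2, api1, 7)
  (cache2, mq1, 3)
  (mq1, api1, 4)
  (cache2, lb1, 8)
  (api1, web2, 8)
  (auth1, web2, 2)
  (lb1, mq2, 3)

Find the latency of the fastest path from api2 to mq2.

Some routes from api2 to mq2:
api2-api1-mq1-cache2-mq2: 7 + 4 + 3 + 1 = 15
api2-mq1-mq2: 5 + 7 = 12
api2-mq1-cache2-mq2: 5 + 3 + 1 = 9
api2-web1-lb1-mq2: 9 + 3 + 3 = 15
The minimum is 9 ms.

9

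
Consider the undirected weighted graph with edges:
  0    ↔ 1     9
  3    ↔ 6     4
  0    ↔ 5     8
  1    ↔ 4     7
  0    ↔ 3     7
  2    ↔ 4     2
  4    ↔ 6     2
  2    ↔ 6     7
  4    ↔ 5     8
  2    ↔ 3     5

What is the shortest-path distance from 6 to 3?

4

A few of the 6→3 routes:
6 - 3: 4
6 - 4 - 2 - 3: 2 + 2 + 5 = 9
6 - 2 - 3: 7 + 5 = 12
The minimum is 4.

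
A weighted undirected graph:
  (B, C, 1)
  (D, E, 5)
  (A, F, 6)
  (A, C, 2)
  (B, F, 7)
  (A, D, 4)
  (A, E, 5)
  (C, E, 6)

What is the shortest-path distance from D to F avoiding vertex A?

Candidate routes:
D→E→C→B→F: 5 + 6 + 1 + 7 = 19
Shortest: 19.

19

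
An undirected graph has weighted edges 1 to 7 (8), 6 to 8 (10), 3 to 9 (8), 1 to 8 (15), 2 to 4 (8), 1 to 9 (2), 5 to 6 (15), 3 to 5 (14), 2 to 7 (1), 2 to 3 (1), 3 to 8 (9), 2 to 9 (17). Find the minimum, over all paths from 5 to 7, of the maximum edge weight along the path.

A few of the 5→7 routes:
5-3-9-1-7: max(14, 8, 2, 8) = 14
5-6-8-1-9-3-2-7: max(15, 10, 15, 2, 8, 1, 1) = 15
5-6-8-3-2-7: max(15, 10, 9, 1, 1) = 15
5-6-8-3-9-1-7: max(15, 10, 9, 8, 2, 8) = 15
5-3-2-7: max(14, 1, 1) = 14
Smallest bottleneck: 14.

14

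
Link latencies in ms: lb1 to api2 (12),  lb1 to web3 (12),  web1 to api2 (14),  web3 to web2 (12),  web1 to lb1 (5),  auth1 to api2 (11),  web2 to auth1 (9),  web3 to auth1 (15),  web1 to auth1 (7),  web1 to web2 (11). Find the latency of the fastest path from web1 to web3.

A few of the web1→web3 routes:
web1-web2-web3: 11 + 12 = 23
web1-lb1-web3: 5 + 12 = 17
web1-auth1-web3: 7 + 15 = 22
The minimum is 17 ms.

17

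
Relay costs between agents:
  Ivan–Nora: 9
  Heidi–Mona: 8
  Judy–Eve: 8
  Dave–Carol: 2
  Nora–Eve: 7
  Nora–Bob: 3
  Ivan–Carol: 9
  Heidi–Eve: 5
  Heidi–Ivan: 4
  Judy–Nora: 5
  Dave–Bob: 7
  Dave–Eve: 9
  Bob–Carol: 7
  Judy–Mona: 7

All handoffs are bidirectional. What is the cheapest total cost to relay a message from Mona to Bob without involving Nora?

Some routes from Mona to Bob avoiding Nora:
Mona-Judy-Eve-Dave-Bob: 7 + 8 + 9 + 7 = 31
Mona-Heidi-Ivan-Carol-Dave-Bob: 8 + 4 + 9 + 2 + 7 = 30
Mona-Heidi-Eve-Dave-Bob: 8 + 5 + 9 + 7 = 29
Mona-Heidi-Eve-Dave-Carol-Bob: 8 + 5 + 9 + 2 + 7 = 31
Mona-Heidi-Ivan-Carol-Bob: 8 + 4 + 9 + 7 = 28
Mona-Judy-Eve-Dave-Carol-Bob: 7 + 8 + 9 + 2 + 7 = 33
Shortest: 28.

28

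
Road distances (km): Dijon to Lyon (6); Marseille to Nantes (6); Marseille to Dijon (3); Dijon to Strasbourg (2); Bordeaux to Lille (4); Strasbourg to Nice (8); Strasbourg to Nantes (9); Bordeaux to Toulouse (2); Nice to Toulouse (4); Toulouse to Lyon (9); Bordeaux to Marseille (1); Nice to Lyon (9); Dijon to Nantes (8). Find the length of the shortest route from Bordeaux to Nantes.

A few of the Bordeaux→Nantes routes:
Bordeaux - Marseille - Nantes: 1 + 6 = 7
Bordeaux - Marseille - Dijon - Nantes: 1 + 3 + 8 = 12
Bordeaux - Marseille - Dijon - Strasbourg - Nantes: 1 + 3 + 2 + 9 = 15
Best route has total 7 km.

7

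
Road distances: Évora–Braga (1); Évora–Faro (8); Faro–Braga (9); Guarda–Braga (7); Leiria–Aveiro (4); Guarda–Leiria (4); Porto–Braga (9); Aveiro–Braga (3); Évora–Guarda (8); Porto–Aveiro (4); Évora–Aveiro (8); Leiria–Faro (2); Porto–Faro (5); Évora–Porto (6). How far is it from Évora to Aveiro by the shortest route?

4

Comparing a few candidate routes:
Évora → Braga → Aveiro: 1 + 3 = 4
Évora → Faro → Leiria → Aveiro: 8 + 2 + 4 = 14
Évora → Porto → Aveiro: 6 + 4 = 10
Évora → Braga → Porto → Aveiro: 1 + 9 + 4 = 14
Évora → Aveiro: 8
The minimum is 4.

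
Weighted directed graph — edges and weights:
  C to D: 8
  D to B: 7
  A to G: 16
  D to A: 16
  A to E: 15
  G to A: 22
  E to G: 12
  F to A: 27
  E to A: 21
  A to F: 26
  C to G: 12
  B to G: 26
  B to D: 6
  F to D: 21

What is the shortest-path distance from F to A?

27

Routes from F to A:
F - A: 27
F - D - A: 21 + 16 = 37
F - D - B - G - A: 21 + 7 + 26 + 22 = 76
The minimum is 27.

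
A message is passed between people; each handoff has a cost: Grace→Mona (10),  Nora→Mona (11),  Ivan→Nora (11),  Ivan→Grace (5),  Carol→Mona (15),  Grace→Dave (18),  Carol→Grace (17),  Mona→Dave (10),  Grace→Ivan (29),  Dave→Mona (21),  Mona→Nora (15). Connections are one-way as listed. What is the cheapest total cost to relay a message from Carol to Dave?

25

Paths from Carol to Dave:
Carol-Grace-Dave: 17 + 18 = 35
Carol-Grace-Ivan-Nora-Mona-Dave: 17 + 29 + 11 + 11 + 10 = 78
Carol-Grace-Mona-Dave: 17 + 10 + 10 = 37
Carol-Mona-Dave: 15 + 10 = 25
Shortest: 25.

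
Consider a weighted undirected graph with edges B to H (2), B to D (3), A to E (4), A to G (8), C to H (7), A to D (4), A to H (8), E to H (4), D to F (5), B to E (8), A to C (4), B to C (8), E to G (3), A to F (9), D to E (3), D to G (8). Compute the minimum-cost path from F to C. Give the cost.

13

Checking several routes:
F→D→A→C: 5 + 4 + 4 = 13
F→D→E→A→C: 5 + 3 + 4 + 4 = 16
F→A→C: 9 + 4 = 13
F→D→E→H→C: 5 + 3 + 4 + 7 = 19
F→D→B→C: 5 + 3 + 8 = 16
F→D→B→H→C: 5 + 3 + 2 + 7 = 17
Shortest: 13.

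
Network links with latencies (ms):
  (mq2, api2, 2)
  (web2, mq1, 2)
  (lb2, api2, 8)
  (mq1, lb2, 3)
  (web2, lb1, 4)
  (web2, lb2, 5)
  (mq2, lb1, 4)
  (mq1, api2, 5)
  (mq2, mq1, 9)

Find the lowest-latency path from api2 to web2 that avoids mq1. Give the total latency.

10

Routes from api2 to web2 avoiding mq1:
api2-lb2-web2: 8 + 5 = 13
api2-mq2-lb1-web2: 2 + 4 + 4 = 10
Shortest: 10 ms.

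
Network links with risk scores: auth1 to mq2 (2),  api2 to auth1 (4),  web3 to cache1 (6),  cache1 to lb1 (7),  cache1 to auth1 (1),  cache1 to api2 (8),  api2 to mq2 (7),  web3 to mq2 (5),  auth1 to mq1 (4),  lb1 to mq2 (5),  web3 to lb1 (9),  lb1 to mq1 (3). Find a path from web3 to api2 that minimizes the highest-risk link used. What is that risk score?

Checking several routes:
web3 → mq2 → lb1 → mq1 → auth1 → api2: max(5, 5, 3, 4, 4) = 5
web3 → cache1 → auth1 → api2: max(6, 1, 4) = 6
web3 → mq2 → auth1 → api2: max(5, 2, 4) = 5
Smallest bottleneck: 5.

5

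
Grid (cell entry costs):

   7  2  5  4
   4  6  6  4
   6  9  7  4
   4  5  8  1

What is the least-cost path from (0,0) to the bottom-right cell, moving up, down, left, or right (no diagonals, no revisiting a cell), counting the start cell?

Cheapest: [0,0] [0,1] [0,2] [0,3] [1,3] [2,3] [3,3]
  7 + 2 + 5 + 4 + 4 + 4 + 1 = 27

27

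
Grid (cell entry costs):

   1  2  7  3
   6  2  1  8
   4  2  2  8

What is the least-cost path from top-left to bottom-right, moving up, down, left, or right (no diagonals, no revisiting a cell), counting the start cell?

16

Best path: (0,0) → (0,1) → (1,1) → (1,2) → (2,2) → (2,3)
Cost: 1 + 2 + 2 + 1 + 2 + 8 = 16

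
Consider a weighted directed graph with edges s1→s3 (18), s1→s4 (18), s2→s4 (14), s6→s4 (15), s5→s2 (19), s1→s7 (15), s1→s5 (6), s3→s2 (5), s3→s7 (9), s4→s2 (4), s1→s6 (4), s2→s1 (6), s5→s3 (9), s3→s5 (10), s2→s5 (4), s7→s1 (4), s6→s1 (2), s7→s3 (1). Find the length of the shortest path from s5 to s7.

Some routes from s5 to s7:
s5→s3→s2→s1→s7: 9 + 5 + 6 + 15 = 35
s5→s3→s7: 9 + 9 = 18
s5→s2→s1→s7: 19 + 6 + 15 = 40
Shortest: 18.

18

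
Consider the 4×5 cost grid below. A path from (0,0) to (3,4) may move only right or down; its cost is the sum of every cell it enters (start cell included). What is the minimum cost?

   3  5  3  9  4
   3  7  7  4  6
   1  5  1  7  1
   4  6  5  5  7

28

Best path: r0c0 r1c0 r2c0 r2c1 r2c2 r2c3 r2c4 r3c4
Cost: 3 + 3 + 1 + 5 + 1 + 7 + 1 + 7 = 28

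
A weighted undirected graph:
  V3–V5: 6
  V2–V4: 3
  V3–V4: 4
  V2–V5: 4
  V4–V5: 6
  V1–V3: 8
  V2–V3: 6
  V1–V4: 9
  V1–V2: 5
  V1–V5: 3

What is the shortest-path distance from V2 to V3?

A few of the V2→V3 routes:
V2 -> V3: 6
V2 -> V1 -> V3: 5 + 8 = 13
V2 -> V4 -> V3: 3 + 4 = 7
V2 -> V5 -> V3: 4 + 6 = 10
Best route has total 6.

6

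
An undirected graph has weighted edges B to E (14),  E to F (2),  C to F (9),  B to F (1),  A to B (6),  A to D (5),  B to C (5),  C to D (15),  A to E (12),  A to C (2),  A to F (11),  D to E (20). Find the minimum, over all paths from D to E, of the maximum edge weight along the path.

5

A few of the D→E routes:
D - A - B - C - F - E: max(5, 6, 5, 9, 2) = 9
D - A - C - B - F - E: max(5, 2, 5, 1, 2) = 5
D - A - B - F - E: max(5, 6, 1, 2) = 6
The minimum achievable maximum is 5.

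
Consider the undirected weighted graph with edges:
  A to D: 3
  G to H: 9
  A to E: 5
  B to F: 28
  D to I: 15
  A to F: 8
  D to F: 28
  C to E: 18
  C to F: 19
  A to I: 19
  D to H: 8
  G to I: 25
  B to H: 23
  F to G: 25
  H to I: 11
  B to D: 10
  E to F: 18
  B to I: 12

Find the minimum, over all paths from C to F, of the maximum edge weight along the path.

18

Some routes from C to F:
C→F: max(19) = 19
C→E→A→F: max(18, 5, 8) = 18
C→E→F: max(18, 18) = 18
C→E→A→I→B→H→G→F: max(18, 5, 19, 12, 23, 9, 25) = 25
Best route has worst link 18.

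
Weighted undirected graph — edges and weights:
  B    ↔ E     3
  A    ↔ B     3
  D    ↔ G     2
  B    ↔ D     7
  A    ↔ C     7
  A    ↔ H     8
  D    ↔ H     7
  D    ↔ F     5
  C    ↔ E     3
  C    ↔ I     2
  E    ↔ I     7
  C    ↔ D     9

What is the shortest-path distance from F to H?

12

Comparing a few candidate routes:
F - D - C - E - B - A - H: 5 + 9 + 3 + 3 + 3 + 8 = 31
F - D - B - E - C - A - H: 5 + 7 + 3 + 3 + 7 + 8 = 33
F - D - H: 5 + 7 = 12
F - D - C - A - H: 5 + 9 + 7 + 8 = 29
F - D - B - A - H: 5 + 7 + 3 + 8 = 23
Shortest: 12.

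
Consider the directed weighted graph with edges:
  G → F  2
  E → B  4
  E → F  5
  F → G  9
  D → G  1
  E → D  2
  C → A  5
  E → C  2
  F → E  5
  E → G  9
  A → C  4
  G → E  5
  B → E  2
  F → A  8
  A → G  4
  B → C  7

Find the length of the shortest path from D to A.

Checking several routes:
D -> G -> F -> E -> C -> A: 1 + 2 + 5 + 2 + 5 = 15
D -> G -> F -> A: 1 + 2 + 8 = 11
D -> G -> E -> C -> A: 1 + 5 + 2 + 5 = 13
The minimum is 11.

11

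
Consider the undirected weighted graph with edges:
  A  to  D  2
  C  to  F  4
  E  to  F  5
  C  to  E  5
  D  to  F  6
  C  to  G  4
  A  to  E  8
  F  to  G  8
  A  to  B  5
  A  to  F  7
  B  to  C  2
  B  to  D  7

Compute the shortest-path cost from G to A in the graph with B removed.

A few of the G→A routes:
G → C → F → A: 4 + 4 + 7 = 15
G → C → E → F → A: 4 + 5 + 5 + 7 = 21
G → F → A: 8 + 7 = 15
G → C → E → A: 4 + 5 + 8 = 17
G → C → F → D → A: 4 + 4 + 6 + 2 = 16
G → F → D → A: 8 + 6 + 2 = 16
The minimum is 15.

15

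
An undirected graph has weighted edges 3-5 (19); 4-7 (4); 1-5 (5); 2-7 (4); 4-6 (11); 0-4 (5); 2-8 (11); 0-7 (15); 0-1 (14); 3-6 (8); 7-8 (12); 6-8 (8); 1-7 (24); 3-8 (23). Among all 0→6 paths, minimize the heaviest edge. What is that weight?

11

A few of the 0→6 routes:
0-4-6: max(5, 11) = 11
0-7-8-6: max(15, 12, 8) = 15
0-4-7-2-8-6: max(5, 4, 4, 11, 8) = 11
0-4-7-8-6: max(5, 4, 12, 8) = 12
0-7-4-6: max(15, 4, 11) = 15
Best route has worst link 11.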